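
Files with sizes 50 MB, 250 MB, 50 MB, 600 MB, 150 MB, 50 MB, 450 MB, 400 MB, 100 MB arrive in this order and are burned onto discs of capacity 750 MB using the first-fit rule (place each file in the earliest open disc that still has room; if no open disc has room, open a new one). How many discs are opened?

  50 → disc 1 (new)  [load 50/750]
  250 → disc 1  [load 300/750]
  50 → disc 1  [load 350/750]
  600 → disc 2 (new)  [load 600/750]
  150 → disc 1  [load 500/750]
  50 → disc 1  [load 550/750]
  450 → disc 3 (new)  [load 450/750]
  400 → disc 4 (new)  [load 400/750]
  100 → disc 1  [load 650/750]
4 discs opened.

4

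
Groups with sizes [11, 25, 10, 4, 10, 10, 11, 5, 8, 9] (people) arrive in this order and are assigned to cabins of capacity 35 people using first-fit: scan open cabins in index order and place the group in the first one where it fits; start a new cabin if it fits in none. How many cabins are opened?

3

  11 → cabin 1 (new)  [load 11/35]
  25 → cabin 2 (new)  [load 25/35]
  10 → cabin 1  [load 21/35]
  4 → cabin 1  [load 25/35]
  10 → cabin 1  [load 35/35]
  10 → cabin 2  [load 35/35]
  11 → cabin 3 (new)  [load 11/35]
  5 → cabin 3  [load 16/35]
  8 → cabin 3  [load 24/35]
  9 → cabin 3  [load 33/35]
3 cabins opened.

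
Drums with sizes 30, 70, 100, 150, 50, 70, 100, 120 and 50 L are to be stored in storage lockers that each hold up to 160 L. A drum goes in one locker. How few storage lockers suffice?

5

Total = 150 + 120 + 100 + 100 + 70 + 70 + 50 + 50 + 30 = 740 L.
Lower bound: ⌈740/160⌉ = 5 storage lockers.
A packing using 5 storage lockers:
  locker 1: 150 = 150
  locker 2: 120 + 30 = 150
  locker 3: 100 + 50 = 150
  locker 4: 100 + 50 = 150
  locker 5: 70 + 70 = 140
This matches the lower bound, so 5 is optimal.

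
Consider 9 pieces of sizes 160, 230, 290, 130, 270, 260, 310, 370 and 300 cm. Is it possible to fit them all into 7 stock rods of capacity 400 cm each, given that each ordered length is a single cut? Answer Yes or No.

A valid assignment using 7 stock rods:
  stock rod 1: 370 = 370
  stock rod 2: 310 = 310
  stock rod 3: 300 = 300
  stock rod 4: 290 = 290
  stock rod 5: 270 + 130 = 400
  stock rod 6: 260 = 260
  stock rod 7: 230 + 160 = 390
Every load is within 400 cm, so 7 stock rods suffice.

Yes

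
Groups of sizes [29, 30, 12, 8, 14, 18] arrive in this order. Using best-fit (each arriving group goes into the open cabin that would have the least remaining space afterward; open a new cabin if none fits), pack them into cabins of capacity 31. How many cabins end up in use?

  29 → cabin 1 (new)  [load 29/31]
  30 → cabin 2 (new)  [load 30/31]
  12 → cabin 3 (new)  [load 12/31]
  8 → cabin 3  [load 20/31]
  14 → cabin 4 (new)  [load 14/31]
  18 → cabin 5 (new)  [load 18/31]
5 cabins opened.

5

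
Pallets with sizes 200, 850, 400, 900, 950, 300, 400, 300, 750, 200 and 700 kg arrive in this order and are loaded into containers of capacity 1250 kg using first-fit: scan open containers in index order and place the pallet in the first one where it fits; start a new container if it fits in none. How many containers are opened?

6

  200 → container 1 (new)  [load 200/1250]
  850 → container 1  [load 1050/1250]
  400 → container 2 (new)  [load 400/1250]
  900 → container 3 (new)  [load 900/1250]
  950 → container 4 (new)  [load 950/1250]
  300 → container 2  [load 700/1250]
  400 → container 2  [load 1100/1250]
  300 → container 3  [load 1200/1250]
  750 → container 5 (new)  [load 750/1250]
  200 → container 1  [load 1250/1250]
  700 → container 6 (new)  [load 700/1250]
6 containers opened.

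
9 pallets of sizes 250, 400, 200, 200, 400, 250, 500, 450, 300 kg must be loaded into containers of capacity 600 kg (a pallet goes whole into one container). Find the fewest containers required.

6

Total = 500 + 450 + 400 + 400 + 300 + 250 + 250 + 200 + 200 = 2950 kg.
Lower bound: ⌈2950/600⌉ = 5 containers.
A packing using 6 containers:
  container 1: 500 = 500
  container 2: 450 = 450
  container 3: 400 + 200 = 600
  container 4: 400 + 200 = 600
  container 5: 300 + 250 = 550
  container 6: 250 = 250
No arrangement into 5 containers stays within capacity, so 6 is optimal.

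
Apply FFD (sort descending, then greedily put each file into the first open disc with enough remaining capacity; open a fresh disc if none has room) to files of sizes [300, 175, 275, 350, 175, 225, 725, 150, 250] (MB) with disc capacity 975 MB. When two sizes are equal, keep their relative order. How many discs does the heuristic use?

Sorted descending: 725, 350, 300, 275, 250, 225, 175, 175, 150.
  725 → disc 1 (new)  [load 725/975]
  350 → disc 2 (new)  [load 350/975]
  300 → disc 2  [load 650/975]
  275 → disc 2  [load 925/975]
  250 → disc 1  [load 975/975]
  225 → disc 3 (new)  [load 225/975]
  175 → disc 3  [load 400/975]
  175 → disc 3  [load 575/975]
  150 → disc 3  [load 725/975]
3 discs opened.

3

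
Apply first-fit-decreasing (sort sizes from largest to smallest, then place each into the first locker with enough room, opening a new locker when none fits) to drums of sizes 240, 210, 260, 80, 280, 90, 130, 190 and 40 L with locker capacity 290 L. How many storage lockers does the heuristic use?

6

Sorted descending: 280, 260, 240, 210, 190, 130, 90, 80, 40.
  280 → locker 1 (new)  [load 280/290]
  260 → locker 2 (new)  [load 260/290]
  240 → locker 3 (new)  [load 240/290]
  210 → locker 4 (new)  [load 210/290]
  190 → locker 5 (new)  [load 190/290]
  130 → locker 6 (new)  [load 130/290]
  90 → locker 5  [load 280/290]
  80 → locker 4  [load 290/290]
  40 → locker 3  [load 280/290]
6 storage lockers opened.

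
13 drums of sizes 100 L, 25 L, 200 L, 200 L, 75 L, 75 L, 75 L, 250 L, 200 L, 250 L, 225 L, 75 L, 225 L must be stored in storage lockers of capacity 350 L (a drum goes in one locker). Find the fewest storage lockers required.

7

Total = 250 + 250 + 225 + 225 + 200 + 200 + 200 + 100 + 75 + 75 + 75 + 75 + 25 = 1975 L.
Lower bound: ⌈1975/350⌉ = 6 storage lockers.
Also, 7 drums each exceed 175 L, and no two of those can share a locker, so at least 7 storage lockers are needed.
A packing using 7 storage lockers:
  locker 1: 250 + 100 = 350
  locker 2: 250 + 75 + 25 = 350
  locker 3: 225 + 75 = 300
  locker 4: 225 + 75 = 300
  locker 5: 200 + 75 = 275
  locker 6: 200 = 200
  locker 7: 200 = 200
This matches the lower bound, so 7 is optimal.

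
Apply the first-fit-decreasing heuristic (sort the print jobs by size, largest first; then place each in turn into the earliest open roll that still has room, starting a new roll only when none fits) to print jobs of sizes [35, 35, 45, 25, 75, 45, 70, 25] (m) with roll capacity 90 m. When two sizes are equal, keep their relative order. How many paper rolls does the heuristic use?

Sorted descending: 75, 70, 45, 45, 35, 35, 25, 25.
  75 → roll 1 (new)  [load 75/90]
  70 → roll 2 (new)  [load 70/90]
  45 → roll 3 (new)  [load 45/90]
  45 → roll 3  [load 90/90]
  35 → roll 4 (new)  [load 35/90]
  35 → roll 4  [load 70/90]
  25 → roll 5 (new)  [load 25/90]
  25 → roll 5  [load 50/90]
5 paper rolls opened.

5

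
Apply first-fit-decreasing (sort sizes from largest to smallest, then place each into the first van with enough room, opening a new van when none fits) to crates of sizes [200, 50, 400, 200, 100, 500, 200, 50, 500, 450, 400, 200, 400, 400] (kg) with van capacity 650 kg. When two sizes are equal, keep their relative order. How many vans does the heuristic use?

Sorted descending: 500, 500, 450, 400, 400, 400, 400, 200, 200, 200, 200, 100, 50, 50.
  500 → van 1 (new)  [load 500/650]
  500 → van 2 (new)  [load 500/650]
  450 → van 3 (new)  [load 450/650]
  400 → van 4 (new)  [load 400/650]
  400 → van 5 (new)  [load 400/650]
  400 → van 6 (new)  [load 400/650]
  400 → van 7 (new)  [load 400/650]
  200 → van 3  [load 650/650]
  200 → van 4  [load 600/650]
  200 → van 5  [load 600/650]
  200 → van 6  [load 600/650]
  100 → van 1  [load 600/650]
  50 → van 1  [load 650/650]
  50 → van 2  [load 550/650]
7 vans opened.

7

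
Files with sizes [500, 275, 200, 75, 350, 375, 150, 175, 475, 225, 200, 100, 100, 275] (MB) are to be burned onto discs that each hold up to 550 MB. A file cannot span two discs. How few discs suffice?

7

Total = 500 + 475 + 375 + 350 + 275 + 275 + 225 + 200 + 200 + 175 + 150 + 100 + 100 + 75 = 3475 MB.
Lower bound: ⌈3475/550⌉ = 7 discs.
A packing using 7 discs:
  disc 1: 500 = 500
  disc 2: 475 + 75 = 550
  disc 3: 375 + 175 = 550
  disc 4: 350 + 200 = 550
  disc 5: 275 + 275 = 550
  disc 6: 225 + 200 + 100 = 525
  disc 7: 150 + 100 = 250
This matches the lower bound, so 7 is optimal.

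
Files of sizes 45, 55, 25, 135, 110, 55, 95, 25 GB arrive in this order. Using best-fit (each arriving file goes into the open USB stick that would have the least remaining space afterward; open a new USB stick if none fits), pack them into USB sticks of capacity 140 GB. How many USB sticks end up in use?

  45 → USB stick 1 (new)  [load 45/140]
  55 → USB stick 1  [load 100/140]
  25 → USB stick 1  [load 125/140]
  135 → USB stick 2 (new)  [load 135/140]
  110 → USB stick 3 (new)  [load 110/140]
  55 → USB stick 4 (new)  [load 55/140]
  95 → USB stick 5 (new)  [load 95/140]
  25 → USB stick 3  [load 135/140]
5 USB sticks opened.

5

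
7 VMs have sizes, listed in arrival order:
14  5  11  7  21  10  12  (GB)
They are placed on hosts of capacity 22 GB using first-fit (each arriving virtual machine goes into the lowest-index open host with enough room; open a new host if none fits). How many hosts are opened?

  14 → host 1 (new)  [load 14/22]
  5 → host 1  [load 19/22]
  11 → host 2 (new)  [load 11/22]
  7 → host 2  [load 18/22]
  21 → host 3 (new)  [load 21/22]
  10 → host 4 (new)  [load 10/22]
  12 → host 4  [load 22/22]
4 hosts opened.

4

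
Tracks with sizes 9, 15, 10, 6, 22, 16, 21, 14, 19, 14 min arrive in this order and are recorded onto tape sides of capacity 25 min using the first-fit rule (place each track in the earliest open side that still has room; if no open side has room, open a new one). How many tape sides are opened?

  9 → side 1 (new)  [load 9/25]
  15 → side 1  [load 24/25]
  10 → side 2 (new)  [load 10/25]
  6 → side 2  [load 16/25]
  22 → side 3 (new)  [load 22/25]
  16 → side 4 (new)  [load 16/25]
  21 → side 5 (new)  [load 21/25]
  14 → side 6 (new)  [load 14/25]
  19 → side 7 (new)  [load 19/25]
  14 → side 8 (new)  [load 14/25]
8 tape sides opened.

8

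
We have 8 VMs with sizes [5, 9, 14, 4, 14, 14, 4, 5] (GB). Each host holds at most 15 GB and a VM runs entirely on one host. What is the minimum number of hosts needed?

5

Total = 14 + 14 + 14 + 9 + 5 + 5 + 4 + 4 = 69 GB.
Lower bound: ⌈69/15⌉ = 5 hosts.
A packing using 5 hosts:
  host 1: 14 = 14
  host 2: 14 = 14
  host 3: 14 = 14
  host 4: 9 + 5 = 14
  host 5: 5 + 4 + 4 = 13
This matches the lower bound, so 5 is optimal.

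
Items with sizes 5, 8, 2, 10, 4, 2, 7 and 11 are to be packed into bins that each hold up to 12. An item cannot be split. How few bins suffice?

Total = 11 + 10 + 8 + 7 + 5 + 4 + 2 + 2 = 49.
Lower bound: ⌈49/12⌉ = 5 bins.
A packing using 5 bins:
  bin 1: 11 = 11
  bin 2: 10 + 2 = 12
  bin 3: 8 + 4 = 12
  bin 4: 7 + 5 = 12
  bin 5: 2 = 2
This matches the lower bound, so 5 is optimal.

5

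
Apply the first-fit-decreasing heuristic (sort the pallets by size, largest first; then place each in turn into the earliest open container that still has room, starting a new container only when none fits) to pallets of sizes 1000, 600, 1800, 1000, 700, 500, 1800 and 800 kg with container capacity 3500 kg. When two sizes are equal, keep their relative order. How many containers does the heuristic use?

3

Sorted descending: 1800, 1800, 1000, 1000, 800, 700, 600, 500.
  1800 → container 1 (new)  [load 1800/3500]
  1800 → container 2 (new)  [load 1800/3500]
  1000 → container 1  [load 2800/3500]
  1000 → container 2  [load 2800/3500]
  800 → container 3 (new)  [load 800/3500]
  700 → container 1  [load 3500/3500]
  600 → container 2  [load 3400/3500]
  500 → container 3  [load 1300/3500]
3 containers opened.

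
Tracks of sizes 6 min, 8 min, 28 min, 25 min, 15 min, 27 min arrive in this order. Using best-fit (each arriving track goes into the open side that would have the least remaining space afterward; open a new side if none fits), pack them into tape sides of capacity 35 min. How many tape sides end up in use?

4

  6 → side 1 (new)  [load 6/35]
  8 → side 1  [load 14/35]
  28 → side 2 (new)  [load 28/35]
  25 → side 3 (new)  [load 25/35]
  15 → side 1  [load 29/35]
  27 → side 4 (new)  [load 27/35]
4 tape sides opened.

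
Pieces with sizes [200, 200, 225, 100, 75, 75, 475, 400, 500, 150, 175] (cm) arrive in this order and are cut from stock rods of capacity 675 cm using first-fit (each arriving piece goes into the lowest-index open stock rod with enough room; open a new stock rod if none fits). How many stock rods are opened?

4

  200 → stock rod 1 (new)  [load 200/675]
  200 → stock rod 1  [load 400/675]
  225 → stock rod 1  [load 625/675]
  100 → stock rod 2 (new)  [load 100/675]
  75 → stock rod 2  [load 175/675]
  75 → stock rod 2  [load 250/675]
  475 → stock rod 3 (new)  [load 475/675]
  400 → stock rod 2  [load 650/675]
  500 → stock rod 4 (new)  [load 500/675]
  150 → stock rod 3  [load 625/675]
  175 → stock rod 4  [load 675/675]
4 stock rods opened.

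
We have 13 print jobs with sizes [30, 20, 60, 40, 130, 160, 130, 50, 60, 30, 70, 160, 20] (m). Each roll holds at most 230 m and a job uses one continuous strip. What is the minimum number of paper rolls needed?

Total = 160 + 160 + 130 + 130 + 70 + 60 + 60 + 50 + 40 + 30 + 30 + 20 + 20 = 960 m.
Lower bound: ⌈960/230⌉ = 5 paper rolls.
A packing using 5 paper rolls:
  roll 1: 160 + 70 = 230
  roll 2: 160 + 60 = 220
  roll 3: 130 + 60 + 40 = 230
  roll 4: 130 + 50 + 30 + 20 = 230
  roll 5: 30 + 20 = 50
This matches the lower bound, so 5 is optimal.

5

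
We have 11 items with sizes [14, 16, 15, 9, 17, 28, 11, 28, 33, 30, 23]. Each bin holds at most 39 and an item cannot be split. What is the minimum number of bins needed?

7

Total = 33 + 30 + 28 + 28 + 23 + 17 + 16 + 15 + 14 + 11 + 9 = 224.
Lower bound: ⌈224/39⌉ = 6 bins.
A packing using 7 bins:
  bin 1: 33 = 33
  bin 2: 30 + 9 = 39
  bin 3: 28 + 11 = 39
  bin 4: 28 = 28
  bin 5: 23 + 16 = 39
  bin 6: 17 + 15 = 32
  bin 7: 14 = 14
No arrangement into 6 bins stays within capacity, so 7 is optimal.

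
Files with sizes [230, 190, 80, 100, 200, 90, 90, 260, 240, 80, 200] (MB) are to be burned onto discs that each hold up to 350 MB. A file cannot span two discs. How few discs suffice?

Total = 260 + 240 + 230 + 200 + 200 + 190 + 100 + 90 + 90 + 80 + 80 = 1760 MB.
Lower bound: ⌈1760/350⌉ = 6 discs.
A packing using 6 discs:
  disc 1: 260 + 90 = 350
  disc 2: 240 + 100 = 340
  disc 3: 230 + 90 = 320
  disc 4: 200 + 80 = 280
  disc 5: 200 + 80 = 280
  disc 6: 190 = 190
This matches the lower bound, so 6 is optimal.

6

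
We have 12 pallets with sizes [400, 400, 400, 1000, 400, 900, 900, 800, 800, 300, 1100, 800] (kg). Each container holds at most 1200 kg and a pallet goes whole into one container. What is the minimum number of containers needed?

Total = 1100 + 1000 + 900 + 900 + 800 + 800 + 800 + 400 + 400 + 400 + 400 + 300 = 8200 kg.
Lower bound: ⌈8200/1200⌉ = 7 containers.
A packing using 8 containers:
  container 1: 1100 = 1100
  container 2: 1000 = 1000
  container 3: 900 + 300 = 1200
  container 4: 900 = 900
  container 5: 800 + 400 = 1200
  container 6: 800 + 400 = 1200
  container 7: 800 + 400 = 1200
  container 8: 400 = 400
No arrangement into 7 containers stays within capacity, so 8 is optimal.

8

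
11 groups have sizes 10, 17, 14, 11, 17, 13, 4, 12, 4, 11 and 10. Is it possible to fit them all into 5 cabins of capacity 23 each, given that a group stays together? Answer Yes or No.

Total = 123; ⌈123/23⌉ = 6.
At least 6 cabins are required, but only 5 are allowed.

No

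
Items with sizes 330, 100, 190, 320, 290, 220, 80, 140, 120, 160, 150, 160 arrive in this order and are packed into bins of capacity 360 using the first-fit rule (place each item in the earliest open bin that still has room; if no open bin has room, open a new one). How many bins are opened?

  330 → bin 1 (new)  [load 330/360]
  100 → bin 2 (new)  [load 100/360]
  190 → bin 2  [load 290/360]
  320 → bin 3 (new)  [load 320/360]
  290 → bin 4 (new)  [load 290/360]
  220 → bin 5 (new)  [load 220/360]
  80 → bin 5  [load 300/360]
  140 → bin 6 (new)  [load 140/360]
  120 → bin 6  [load 260/360]
  160 → bin 7 (new)  [load 160/360]
  150 → bin 7  [load 310/360]
  160 → bin 8 (new)  [load 160/360]
8 bins opened.

8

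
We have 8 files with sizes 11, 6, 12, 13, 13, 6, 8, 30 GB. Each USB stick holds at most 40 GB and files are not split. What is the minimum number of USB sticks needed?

3

Total = 30 + 13 + 13 + 12 + 11 + 8 + 6 + 6 = 99 GB.
Lower bound: ⌈99/40⌉ = 3 USB sticks.
A packing using 3 USB sticks:
  USB stick 1: 30 + 8 = 38
  USB stick 2: 13 + 13 + 12 = 38
  USB stick 3: 11 + 6 + 6 = 23
This matches the lower bound, so 3 is optimal.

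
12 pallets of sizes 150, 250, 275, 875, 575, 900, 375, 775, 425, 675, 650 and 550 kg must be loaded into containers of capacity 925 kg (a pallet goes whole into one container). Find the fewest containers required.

Total = 900 + 875 + 775 + 675 + 650 + 575 + 550 + 425 + 375 + 275 + 250 + 150 = 6475 kg.
Lower bound: ⌈6475/925⌉ = 7 containers.
A packing using 8 containers:
  container 1: 900 = 900
  container 2: 875 = 875
  container 3: 775 + 150 = 925
  container 4: 675 + 250 = 925
  container 5: 650 + 275 = 925
  container 6: 575 = 575
  container 7: 550 + 375 = 925
  container 8: 425 = 425
No arrangement into 7 containers stays within capacity, so 8 is optimal.

8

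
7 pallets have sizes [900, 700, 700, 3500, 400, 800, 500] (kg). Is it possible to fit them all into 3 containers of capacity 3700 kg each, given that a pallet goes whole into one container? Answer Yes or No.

Yes

A valid assignment using 3 containers:
  container 1: 3500 = 3500
  container 2: 900 + 800 + 700 + 700 + 500 = 3600
  container 3: 400 = 400
Every load is within 3700 kg, so 3 containers suffice.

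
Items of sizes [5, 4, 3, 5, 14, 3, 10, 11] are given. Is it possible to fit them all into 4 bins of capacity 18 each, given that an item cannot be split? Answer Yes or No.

Yes

A valid assignment using 4 bins:
  bin 1: 14 + 4 = 18
  bin 2: 11 + 5 = 16
  bin 3: 10 + 5 + 3 = 18
  bin 4: 3 = 3
Every load is within 18, so 4 bins suffice.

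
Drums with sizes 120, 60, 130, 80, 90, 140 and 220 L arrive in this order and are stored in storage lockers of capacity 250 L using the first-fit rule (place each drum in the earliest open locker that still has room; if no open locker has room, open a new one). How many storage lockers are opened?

  120 → locker 1 (new)  [load 120/250]
  60 → locker 1  [load 180/250]
  130 → locker 2 (new)  [load 130/250]
  80 → locker 2  [load 210/250]
  90 → locker 3 (new)  [load 90/250]
  140 → locker 3  [load 230/250]
  220 → locker 4 (new)  [load 220/250]
4 storage lockers opened.

4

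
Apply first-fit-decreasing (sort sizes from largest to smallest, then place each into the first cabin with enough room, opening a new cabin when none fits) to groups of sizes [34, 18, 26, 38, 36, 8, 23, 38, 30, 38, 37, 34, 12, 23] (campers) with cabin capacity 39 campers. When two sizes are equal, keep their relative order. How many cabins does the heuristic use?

12

Sorted descending: 38, 38, 38, 37, 36, 34, 34, 30, 26, 23, 23, 18, 12, 8.
  38 → cabin 1 (new)  [load 38/39]
  38 → cabin 2 (new)  [load 38/39]
  38 → cabin 3 (new)  [load 38/39]
  37 → cabin 4 (new)  [load 37/39]
  36 → cabin 5 (new)  [load 36/39]
  34 → cabin 6 (new)  [load 34/39]
  34 → cabin 7 (new)  [load 34/39]
  30 → cabin 8 (new)  [load 30/39]
  26 → cabin 9 (new)  [load 26/39]
  23 → cabin 10 (new)  [load 23/39]
  23 → cabin 11 (new)  [load 23/39]
  18 → cabin 12 (new)  [load 18/39]
  12 → cabin 9  [load 38/39]
  8 → cabin 8  [load 38/39]
12 cabins opened.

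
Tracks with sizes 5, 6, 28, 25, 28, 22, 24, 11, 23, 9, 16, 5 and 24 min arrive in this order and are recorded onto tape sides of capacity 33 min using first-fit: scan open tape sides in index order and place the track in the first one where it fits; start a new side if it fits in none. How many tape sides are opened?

  5 → side 1 (new)  [load 5/33]
  6 → side 1  [load 11/33]
  28 → side 2 (new)  [load 28/33]
  25 → side 3 (new)  [load 25/33]
  28 → side 4 (new)  [load 28/33]
  22 → side 1  [load 33/33]
  24 → side 5 (new)  [load 24/33]
  11 → side 6 (new)  [load 11/33]
  23 → side 7 (new)  [load 23/33]
  9 → side 5  [load 33/33]
  16 → side 6  [load 27/33]
  5 → side 2  [load 33/33]
  24 → side 8 (new)  [load 24/33]
8 tape sides opened.

8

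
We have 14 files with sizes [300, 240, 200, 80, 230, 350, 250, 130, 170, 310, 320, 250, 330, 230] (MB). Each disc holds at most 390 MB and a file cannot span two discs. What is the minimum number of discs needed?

Total = 350 + 330 + 320 + 310 + 300 + 250 + 250 + 240 + 230 + 230 + 200 + 170 + 130 + 80 = 3390 MB.
Lower bound: ⌈3390/390⌉ = 9 discs.
Also, 11 files each exceed 195 MB, and no two of those can share a disc, so at least 11 discs are needed.
A packing using 11 discs:
  disc 1: 350 = 350
  disc 2: 330 = 330
  disc 3: 320 = 320
  disc 4: 310 + 80 = 390
  disc 5: 300 = 300
  disc 6: 250 + 130 = 380
  disc 7: 250 = 250
  disc 8: 240 = 240
  disc 9: 230 = 230
  disc 10: 230 = 230
  disc 11: 200 + 170 = 370
This matches the lower bound, so 11 is optimal.

11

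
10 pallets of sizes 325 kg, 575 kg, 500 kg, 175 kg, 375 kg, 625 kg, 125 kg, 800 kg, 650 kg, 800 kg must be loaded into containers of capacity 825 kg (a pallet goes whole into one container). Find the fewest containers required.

7

Total = 800 + 800 + 650 + 625 + 575 + 500 + 375 + 325 + 175 + 125 = 4950 kg.
Lower bound: ⌈4950/825⌉ = 6 containers.
A packing using 7 containers:
  container 1: 800 = 800
  container 2: 800 = 800
  container 3: 650 + 175 = 825
  container 4: 625 + 125 = 750
  container 5: 575 = 575
  container 6: 500 + 325 = 825
  container 7: 375 = 375
No arrangement into 6 containers stays within capacity, so 7 is optimal.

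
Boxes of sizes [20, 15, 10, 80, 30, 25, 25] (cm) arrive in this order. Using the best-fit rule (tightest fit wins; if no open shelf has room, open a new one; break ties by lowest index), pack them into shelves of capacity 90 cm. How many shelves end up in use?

  20 → shelf 1 (new)  [load 20/90]
  15 → shelf 1  [load 35/90]
  10 → shelf 1  [load 45/90]
  80 → shelf 2 (new)  [load 80/90]
  30 → shelf 1  [load 75/90]
  25 → shelf 3 (new)  [load 25/90]
  25 → shelf 3  [load 50/90]
3 shelves opened.

3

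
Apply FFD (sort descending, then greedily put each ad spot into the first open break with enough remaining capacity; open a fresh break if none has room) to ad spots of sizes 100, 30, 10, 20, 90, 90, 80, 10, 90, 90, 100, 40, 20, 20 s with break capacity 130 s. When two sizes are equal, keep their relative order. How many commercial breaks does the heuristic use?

7

Sorted descending: 100, 100, 90, 90, 90, 90, 80, 40, 30, 20, 20, 20, 10, 10.
  100 → break 1 (new)  [load 100/130]
  100 → break 2 (new)  [load 100/130]
  90 → break 3 (new)  [load 90/130]
  90 → break 4 (new)  [load 90/130]
  90 → break 5 (new)  [load 90/130]
  90 → break 6 (new)  [load 90/130]
  80 → break 7 (new)  [load 80/130]
  40 → break 3  [load 130/130]
  30 → break 1  [load 130/130]
  20 → break 2  [load 120/130]
  20 → break 4  [load 110/130]
  20 → break 4  [load 130/130]
  10 → break 2  [load 130/130]
  10 → break 5  [load 100/130]
7 commercial breaks opened.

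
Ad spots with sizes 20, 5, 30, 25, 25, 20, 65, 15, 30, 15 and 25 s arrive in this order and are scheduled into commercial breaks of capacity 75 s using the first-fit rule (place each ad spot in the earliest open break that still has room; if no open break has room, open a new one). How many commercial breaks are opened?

4

  20 → break 1 (new)  [load 20/75]
  5 → break 1  [load 25/75]
  30 → break 1  [load 55/75]
  25 → break 2 (new)  [load 25/75]
  25 → break 2  [load 50/75]
  20 → break 1  [load 75/75]
  65 → break 3 (new)  [load 65/75]
  15 → break 2  [load 65/75]
  30 → break 4 (new)  [load 30/75]
  15 → break 4  [load 45/75]
  25 → break 4  [load 70/75]
4 commercial breaks opened.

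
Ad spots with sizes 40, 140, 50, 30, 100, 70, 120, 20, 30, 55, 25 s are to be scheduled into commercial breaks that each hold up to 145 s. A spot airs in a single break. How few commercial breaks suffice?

5

Total = 140 + 120 + 100 + 70 + 55 + 50 + 40 + 30 + 30 + 25 + 20 = 680 s.
Lower bound: ⌈680/145⌉ = 5 commercial breaks.
A packing using 5 commercial breaks:
  break 1: 140 = 140
  break 2: 120 + 25 = 145
  break 3: 100 + 40 = 140
  break 4: 70 + 55 + 20 = 145
  break 5: 50 + 30 + 30 = 110
This matches the lower bound, so 5 is optimal.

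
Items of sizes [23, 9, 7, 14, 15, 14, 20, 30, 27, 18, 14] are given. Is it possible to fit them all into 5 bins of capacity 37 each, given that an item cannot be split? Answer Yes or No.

Total = 191; ⌈191/37⌉ = 6.
At least 6 bins are required, but only 5 are allowed.

No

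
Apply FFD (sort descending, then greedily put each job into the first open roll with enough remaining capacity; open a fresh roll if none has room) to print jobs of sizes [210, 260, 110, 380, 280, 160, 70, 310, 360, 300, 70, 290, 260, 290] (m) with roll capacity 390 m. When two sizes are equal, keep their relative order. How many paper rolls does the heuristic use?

10

Sorted descending: 380, 360, 310, 300, 290, 290, 280, 260, 260, 210, 160, 110, 70, 70.
  380 → roll 1 (new)  [load 380/390]
  360 → roll 2 (new)  [load 360/390]
  310 → roll 3 (new)  [load 310/390]
  300 → roll 4 (new)  [load 300/390]
  290 → roll 5 (new)  [load 290/390]
  290 → roll 6 (new)  [load 290/390]
  280 → roll 7 (new)  [load 280/390]
  260 → roll 8 (new)  [load 260/390]
  260 → roll 9 (new)  [load 260/390]
  210 → roll 10 (new)  [load 210/390]
  160 → roll 10  [load 370/390]
  110 → roll 7  [load 390/390]
  70 → roll 3  [load 380/390]
  70 → roll 4  [load 370/390]
10 paper rolls opened.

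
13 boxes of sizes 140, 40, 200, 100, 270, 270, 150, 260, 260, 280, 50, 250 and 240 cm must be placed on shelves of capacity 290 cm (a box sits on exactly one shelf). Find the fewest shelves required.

10

Total = 280 + 270 + 270 + 260 + 260 + 250 + 240 + 200 + 150 + 140 + 100 + 50 + 40 = 2510 cm.
Lower bound: ⌈2510/290⌉ = 9 shelves.
A packing using 10 shelves:
  shelf 1: 280 = 280
  shelf 2: 270 = 270
  shelf 3: 270 = 270
  shelf 4: 260 = 260
  shelf 5: 260 = 260
  shelf 6: 250 + 40 = 290
  shelf 7: 240 + 50 = 290
  shelf 8: 200 = 200
  shelf 9: 150 + 140 = 290
  shelf 10: 100 = 100
No arrangement into 9 shelves stays within capacity, so 10 is optimal.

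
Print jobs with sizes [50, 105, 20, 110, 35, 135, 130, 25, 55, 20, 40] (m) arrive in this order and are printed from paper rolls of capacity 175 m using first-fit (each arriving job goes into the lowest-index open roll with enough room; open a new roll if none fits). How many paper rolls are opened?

5

  50 → roll 1 (new)  [load 50/175]
  105 → roll 1  [load 155/175]
  20 → roll 1  [load 175/175]
  110 → roll 2 (new)  [load 110/175]
  35 → roll 2  [load 145/175]
  135 → roll 3 (new)  [load 135/175]
  130 → roll 4 (new)  [load 130/175]
  25 → roll 2  [load 170/175]
  55 → roll 5 (new)  [load 55/175]
  20 → roll 3  [load 155/175]
  40 → roll 4  [load 170/175]
5 paper rolls opened.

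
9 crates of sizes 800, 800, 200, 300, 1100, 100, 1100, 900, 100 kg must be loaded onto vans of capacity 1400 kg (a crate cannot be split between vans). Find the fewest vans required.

5

Total = 1100 + 1100 + 900 + 800 + 800 + 300 + 200 + 100 + 100 = 5400 kg.
Lower bound: ⌈5400/1400⌉ = 4 vans.
Also, 5 crates each exceed 700 kg, and no two of those can share a van, so at least 5 vans are needed.
A packing using 5 vans:
  van 1: 1100 + 300 = 1400
  van 2: 1100 + 200 + 100 = 1400
  van 3: 900 + 100 = 1000
  van 4: 800 = 800
  van 5: 800 = 800
This matches the lower bound, so 5 is optimal.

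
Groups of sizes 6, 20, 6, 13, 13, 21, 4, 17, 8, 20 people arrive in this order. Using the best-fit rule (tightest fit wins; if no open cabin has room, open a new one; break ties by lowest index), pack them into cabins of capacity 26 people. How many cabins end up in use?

  6 → cabin 1 (new)  [load 6/26]
  20 → cabin 1  [load 26/26]
  6 → cabin 2 (new)  [load 6/26]
  13 → cabin 2  [load 19/26]
  13 → cabin 3 (new)  [load 13/26]
  21 → cabin 4 (new)  [load 21/26]
  4 → cabin 4  [load 25/26]
  17 → cabin 5 (new)  [load 17/26]
  8 → cabin 5  [load 25/26]
  20 → cabin 6 (new)  [load 20/26]
6 cabins opened.

6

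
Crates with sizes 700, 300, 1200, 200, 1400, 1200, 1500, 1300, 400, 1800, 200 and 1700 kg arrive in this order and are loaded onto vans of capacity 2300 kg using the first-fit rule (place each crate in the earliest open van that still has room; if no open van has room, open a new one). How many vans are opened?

7

  700 → van 1 (new)  [load 700/2300]
  300 → van 1  [load 1000/2300]
  1200 → van 1  [load 2200/2300]
  200 → van 2 (new)  [load 200/2300]
  1400 → van 2  [load 1600/2300]
  1200 → van 3 (new)  [load 1200/2300]
  1500 → van 4 (new)  [load 1500/2300]
  1300 → van 5 (new)  [load 1300/2300]
  400 → van 2  [load 2000/2300]
  1800 → van 6 (new)  [load 1800/2300]
  200 → van 2  [load 2200/2300]
  1700 → van 7 (new)  [load 1700/2300]
7 vans opened.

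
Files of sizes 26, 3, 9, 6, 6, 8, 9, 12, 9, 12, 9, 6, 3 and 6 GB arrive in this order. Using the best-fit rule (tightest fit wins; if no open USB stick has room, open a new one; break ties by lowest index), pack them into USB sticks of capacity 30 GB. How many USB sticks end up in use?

  26 → USB stick 1 (new)  [load 26/30]
  3 → USB stick 1  [load 29/30]
  9 → USB stick 2 (new)  [load 9/30]
  6 → USB stick 2  [load 15/30]
  6 → USB stick 2  [load 21/30]
  8 → USB stick 2  [load 29/30]
  9 → USB stick 3 (new)  [load 9/30]
  12 → USB stick 3  [load 21/30]
  9 → USB stick 3  [load 30/30]
  12 → USB stick 4 (new)  [load 12/30]
  9 → USB stick 4  [load 21/30]
  6 → USB stick 4  [load 27/30]
  3 → USB stick 4  [load 30/30]
  6 → USB stick 5 (new)  [load 6/30]
5 USB sticks opened.

5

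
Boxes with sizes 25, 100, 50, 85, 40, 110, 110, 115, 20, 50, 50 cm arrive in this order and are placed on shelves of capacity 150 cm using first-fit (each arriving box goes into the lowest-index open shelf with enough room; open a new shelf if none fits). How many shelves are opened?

  25 → shelf 1 (new)  [load 25/150]
  100 → shelf 1  [load 125/150]
  50 → shelf 2 (new)  [load 50/150]
  85 → shelf 2  [load 135/150]
  40 → shelf 3 (new)  [load 40/150]
  110 → shelf 3  [load 150/150]
  110 → shelf 4 (new)  [load 110/150]
  115 → shelf 5 (new)  [load 115/150]
  20 → shelf 1  [load 145/150]
  50 → shelf 6 (new)  [load 50/150]
  50 → shelf 6  [load 100/150]
6 shelves opened.

6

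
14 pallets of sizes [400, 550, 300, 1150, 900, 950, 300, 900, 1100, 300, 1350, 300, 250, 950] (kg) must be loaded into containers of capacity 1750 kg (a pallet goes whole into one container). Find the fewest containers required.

Total = 1350 + 1150 + 1100 + 950 + 950 + 900 + 900 + 550 + 400 + 300 + 300 + 300 + 300 + 250 = 9700 kg.
Lower bound: ⌈9700/1750⌉ = 6 containers.
Also, 7 pallets each exceed 875 kg, and no two of those can share a container, so at least 7 containers are needed.
A packing using 7 containers:
  container 1: 1350 + 400 = 1750
  container 2: 1150 + 550 = 1700
  container 3: 1100 + 300 + 300 = 1700
  container 4: 950 + 300 + 300 = 1550
  container 5: 950 + 250 = 1200
  container 6: 900 = 900
  container 7: 900 = 900
This matches the lower bound, so 7 is optimal.

7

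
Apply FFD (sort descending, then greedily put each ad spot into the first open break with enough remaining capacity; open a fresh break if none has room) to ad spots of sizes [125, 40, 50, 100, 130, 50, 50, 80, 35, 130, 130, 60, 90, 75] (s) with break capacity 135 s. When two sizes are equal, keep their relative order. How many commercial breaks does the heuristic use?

Sorted descending: 130, 130, 130, 125, 100, 90, 80, 75, 60, 50, 50, 50, 40, 35.
  130 → break 1 (new)  [load 130/135]
  130 → break 2 (new)  [load 130/135]
  130 → break 3 (new)  [load 130/135]
  125 → break 4 (new)  [load 125/135]
  100 → break 5 (new)  [load 100/135]
  90 → break 6 (new)  [load 90/135]
  80 → break 7 (new)  [load 80/135]
  75 → break 8 (new)  [load 75/135]
  60 → break 8  [load 135/135]
  50 → break 7  [load 130/135]
  50 → break 9 (new)  [load 50/135]
  50 → break 9  [load 100/135]
  40 → break 6  [load 130/135]
  35 → break 5  [load 135/135]
9 commercial breaks opened.

9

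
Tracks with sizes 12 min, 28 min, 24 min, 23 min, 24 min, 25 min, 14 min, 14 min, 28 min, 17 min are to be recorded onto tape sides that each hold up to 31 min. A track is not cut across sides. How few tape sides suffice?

Total = 28 + 28 + 25 + 24 + 24 + 23 + 17 + 14 + 14 + 12 = 209 min.
Lower bound: ⌈209/31⌉ = 7 tape sides.
A packing using 8 tape sides:
  side 1: 28 = 28
  side 2: 28 = 28
  side 3: 25 = 25
  side 4: 24 = 24
  side 5: 24 = 24
  side 6: 23 = 23
  side 7: 17 + 14 = 31
  side 8: 14 + 12 = 26
No arrangement into 7 tape sides stays within capacity, so 8 is optimal.

8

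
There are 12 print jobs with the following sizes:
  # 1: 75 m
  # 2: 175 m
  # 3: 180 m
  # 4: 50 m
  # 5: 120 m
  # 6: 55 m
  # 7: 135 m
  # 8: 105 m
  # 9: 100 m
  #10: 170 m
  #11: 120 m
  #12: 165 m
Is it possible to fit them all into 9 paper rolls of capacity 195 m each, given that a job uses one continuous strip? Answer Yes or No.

A valid assignment using 9 paper rolls:
  roll 1: 180 = 180
  roll 2: 175 = 175
  roll 3: 170 = 170
  roll 4: 165 = 165
  roll 5: 135 + 55 = 190
  roll 6: 120 + 75 = 195
  roll 7: 120 + 50 = 170
  roll 8: 105 = 105
  roll 9: 100 = 100
Every load is within 195 m, so 9 paper rolls suffice.

Yes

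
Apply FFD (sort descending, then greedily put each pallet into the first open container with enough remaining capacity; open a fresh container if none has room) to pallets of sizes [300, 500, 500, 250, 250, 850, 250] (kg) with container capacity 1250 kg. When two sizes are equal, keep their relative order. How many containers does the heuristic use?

Sorted descending: 850, 500, 500, 300, 250, 250, 250.
  850 → container 1 (new)  [load 850/1250]
  500 → container 2 (new)  [load 500/1250]
  500 → container 2  [load 1000/1250]
  300 → container 1  [load 1150/1250]
  250 → container 2  [load 1250/1250]
  250 → container 3 (new)  [load 250/1250]
  250 → container 3  [load 500/1250]
3 containers opened.

3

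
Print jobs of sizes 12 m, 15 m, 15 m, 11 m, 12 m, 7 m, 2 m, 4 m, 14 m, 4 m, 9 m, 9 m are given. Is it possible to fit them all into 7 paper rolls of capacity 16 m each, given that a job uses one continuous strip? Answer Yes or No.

No

Total = 114 m; ⌈114/16⌉ = 8.
At least 8 paper rolls are required, but only 7 are allowed.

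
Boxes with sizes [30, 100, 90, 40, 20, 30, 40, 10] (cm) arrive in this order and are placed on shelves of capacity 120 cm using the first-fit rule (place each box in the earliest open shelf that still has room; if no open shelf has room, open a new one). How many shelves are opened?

  30 → shelf 1 (new)  [load 30/120]
  100 → shelf 2 (new)  [load 100/120]
  90 → shelf 1  [load 120/120]
  40 → shelf 3 (new)  [load 40/120]
  20 → shelf 2  [load 120/120]
  30 → shelf 3  [load 70/120]
  40 → shelf 3  [load 110/120]
  10 → shelf 3  [load 120/120]
3 shelves opened.

3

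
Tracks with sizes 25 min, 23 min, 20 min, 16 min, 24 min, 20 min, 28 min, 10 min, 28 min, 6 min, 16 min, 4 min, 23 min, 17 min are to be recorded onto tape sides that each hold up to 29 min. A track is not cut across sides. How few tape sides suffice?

Total = 28 + 28 + 25 + 24 + 23 + 23 + 20 + 20 + 17 + 16 + 16 + 10 + 6 + 4 = 260 min.
Lower bound: ⌈260/29⌉ = 9 tape sides.
Also, 11 tracks each exceed 29/2 min, and no two of those can share a side, so at least 11 tape sides are needed.
A packing using 11 tape sides:
  side 1: 28 = 28
  side 2: 28 = 28
  side 3: 25 + 4 = 29
  side 4: 24 = 24
  side 5: 23 + 6 = 29
  side 6: 23 = 23
  side 7: 20 = 20
  side 8: 20 = 20
  side 9: 17 + 10 = 27
  side 10: 16 = 16
  side 11: 16 = 16
This matches the lower bound, so 11 is optimal.

11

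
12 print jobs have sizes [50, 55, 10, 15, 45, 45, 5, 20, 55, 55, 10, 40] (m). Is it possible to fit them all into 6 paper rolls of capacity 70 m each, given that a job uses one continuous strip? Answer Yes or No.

Total = 405 m; ⌈405/70⌉ = 6.
7 print jobs each exceed half the capacity and cannot share a roll, forcing at least 7 paper rolls.
At least 7 paper rolls are required, but only 6 are allowed.

No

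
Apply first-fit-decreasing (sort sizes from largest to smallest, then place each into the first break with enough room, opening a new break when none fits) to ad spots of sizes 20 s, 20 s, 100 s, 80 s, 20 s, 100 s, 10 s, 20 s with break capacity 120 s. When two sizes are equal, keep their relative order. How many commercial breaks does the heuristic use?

4

Sorted descending: 100, 100, 80, 20, 20, 20, 20, 10.
  100 → break 1 (new)  [load 100/120]
  100 → break 2 (new)  [load 100/120]
  80 → break 3 (new)  [load 80/120]
  20 → break 1  [load 120/120]
  20 → break 2  [load 120/120]
  20 → break 3  [load 100/120]
  20 → break 3  [load 120/120]
  10 → break 4 (new)  [load 10/120]
4 commercial breaks opened.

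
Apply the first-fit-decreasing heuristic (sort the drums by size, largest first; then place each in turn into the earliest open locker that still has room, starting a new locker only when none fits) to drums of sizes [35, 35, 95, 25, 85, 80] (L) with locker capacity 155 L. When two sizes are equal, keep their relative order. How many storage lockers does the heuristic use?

3

Sorted descending: 95, 85, 80, 35, 35, 25.
  95 → locker 1 (new)  [load 95/155]
  85 → locker 2 (new)  [load 85/155]
  80 → locker 3 (new)  [load 80/155]
  35 → locker 1  [load 130/155]
  35 → locker 2  [load 120/155]
  25 → locker 1  [load 155/155]
3 storage lockers opened.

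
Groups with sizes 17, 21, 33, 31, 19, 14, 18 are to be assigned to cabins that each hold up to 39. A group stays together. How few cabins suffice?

5

Total = 33 + 31 + 21 + 19 + 18 + 17 + 14 = 153.
Lower bound: ⌈153/39⌉ = 4 cabins.
A packing using 5 cabins:
  cabin 1: 33 = 33
  cabin 2: 31 = 31
  cabin 3: 21 + 18 = 39
  cabin 4: 19 + 17 = 36
  cabin 5: 14 = 14
No arrangement into 4 cabins stays within capacity, so 5 is optimal.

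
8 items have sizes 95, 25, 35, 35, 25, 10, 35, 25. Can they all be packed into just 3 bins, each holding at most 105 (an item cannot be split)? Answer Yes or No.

Yes

A valid assignment using 3 bins:
  bin 1: 95 + 10 = 105
  bin 2: 35 + 35 + 35 = 105
  bin 3: 25 + 25 + 25 = 75
Every load is within 105, so 3 bins suffice.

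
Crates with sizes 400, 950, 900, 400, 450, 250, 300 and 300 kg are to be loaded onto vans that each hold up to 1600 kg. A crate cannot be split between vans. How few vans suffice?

Total = 950 + 900 + 450 + 400 + 400 + 300 + 300 + 250 = 3950 kg.
Lower bound: ⌈3950/1600⌉ = 3 vans.
A packing using 3 vans:
  van 1: 950 + 450 = 1400
  van 2: 900 + 400 + 300 = 1600
  van 3: 400 + 300 + 250 = 950
This matches the lower bound, so 3 is optimal.

3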